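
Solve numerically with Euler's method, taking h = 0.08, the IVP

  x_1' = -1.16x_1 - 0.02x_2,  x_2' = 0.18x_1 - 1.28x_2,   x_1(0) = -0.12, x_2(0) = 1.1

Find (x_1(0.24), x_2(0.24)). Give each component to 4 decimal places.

Euler on (x_1,x_2): x_1_{n+1} = x_1_n + h·x_1', x_2_{n+1} = x_2_n + h·x_2'.
0.000000: (-0.120000, 1.100000); f=(0.117200, -1.429600) → (-0.110624, 0.985632)
0.080000: (-0.110624, 0.985632); f=(0.108611, -1.281521) → (-0.101935, 0.883110)
0.160000: (-0.101935, 0.883110); f=(0.100583, -1.148729) → (-0.093889, 0.791212)
(x_1(0.24), x_2(0.24)) ≈ (-0.0939, 0.7912)

-0.0939, 0.7912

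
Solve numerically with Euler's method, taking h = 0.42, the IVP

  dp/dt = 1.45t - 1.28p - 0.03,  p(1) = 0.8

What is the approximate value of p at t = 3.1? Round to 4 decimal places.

Euler: p_{n+1} = p_n + h·f(t_n, p_n).
t=1.000000, p=0.800000: f=0.396000 → p ← 0.800000 + 0.42·0.396000 = 0.966320
t=1.420000, p=0.966320: f=0.792110 → p ← 0.966320 + 0.42·0.792110 = 1.299006
t=1.840000, p=1.299006: f=0.975272 → p ← 1.299006 + 0.42·0.975272 = 1.708621
t=2.260000, p=1.708621: f=1.059966 → p ← 1.708621 + 0.42·1.059966 = 2.153806
t=2.680000, p=2.153806: f=1.099128 → p ← 2.153806 + 0.42·1.099128 = 2.615440
p(3.1) ≈ 2.6154

2.6154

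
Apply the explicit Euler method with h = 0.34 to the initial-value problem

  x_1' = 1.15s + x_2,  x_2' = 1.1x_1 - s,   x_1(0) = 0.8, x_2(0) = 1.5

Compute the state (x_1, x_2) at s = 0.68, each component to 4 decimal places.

2.0547, 2.1735

Euler on (x_1,x_2): x_1_{n+1} = x_1_n + h·x_1', x_2_{n+1} = x_2_n + h·x_2'.
0.000000: (0.800000, 1.500000); f=(1.500000, 0.880000) → (1.310000, 1.799200)
0.340000: (1.310000, 1.799200); f=(2.190200, 1.101000) → (2.054668, 2.173540)
(x_1(0.68), x_2(0.68)) ≈ (2.0547, 2.1735)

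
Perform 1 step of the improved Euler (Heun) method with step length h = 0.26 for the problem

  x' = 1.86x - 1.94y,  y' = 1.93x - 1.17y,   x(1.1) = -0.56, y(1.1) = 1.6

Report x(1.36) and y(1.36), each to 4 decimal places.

-1.7049, 0.6786

Heun on (x,y): k1 = f(t_n, state_n); k2 = f(t_n + h, state_n + h·k1); state_{n+1} = state_n + (h/2)·(k1 + k2).
1.100000: (-0.560000, 1.600000)
  k1 = (-4.145600, -2.952800)
  predictor → (-1.637856, 0.832272)
  k2 = (-4.661020, -4.134820)
  → (-1.704861, 0.678609)
(x(1.36), y(1.36)) ≈ (-1.7049, 0.6786)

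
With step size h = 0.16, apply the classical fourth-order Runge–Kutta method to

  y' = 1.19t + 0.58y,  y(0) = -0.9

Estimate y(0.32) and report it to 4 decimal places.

-1.0187

RK4: k1 = f(t_n, y_n); k2 = f(t_n + h/2, y_n + (h/2)·k1); k3 = f(t_n + h/2, y_n + (h/2)·k2); k4 = f(t_n + h, y_n + h·k3); y_{n+1} = y_n + (h/6)·(k1 + 2k2 + 2k3 + k4).
t=0.000000, y=-0.900000:
  k1 = f(0.000000, -0.900000) = -0.522000
  k2 = f(0.080000, -0.941760) = -0.451021
  k3 = f(0.080000, -0.936082) = -0.447727
  k4 = f(0.160000, -0.971636) = -0.373149
  y ← -0.900000 + (0.16/6)·(k1 + 2k2 + 2k3 + k4) = -0.971804
t=0.160000, y=-0.971804:
  k1 = f(0.160000, -0.971804) = -0.373246
  k2 = f(0.240000, -1.001664) = -0.295365
  k3 = f(0.240000, -0.995433) = -0.291751
  k4 = f(0.320000, -1.018484) = -0.209921
  y ← -0.971804 + (0.16/6)·(k1 + 2k2 + 2k3 + k4) = -1.018668
y(0.32) ≈ -1.0187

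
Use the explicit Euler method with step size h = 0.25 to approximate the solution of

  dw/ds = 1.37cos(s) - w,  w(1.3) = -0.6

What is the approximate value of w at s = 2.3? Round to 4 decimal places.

Euler: w_{n+1} = w_n + h·f(s_n, w_n).
s=1.300000, w=-0.600000: f=0.966473 → w ← -0.600000 + 0.25·0.966473 = -0.358382
s=1.550000, w=-0.358382: f=0.386871 → w ← -0.358382 + 0.25·0.386871 = -0.261664
s=1.800000, w=-0.261664: f=-0.049603 → w ← -0.261664 + 0.25·(-0.049603) = -0.274065
s=2.050000, w=-0.274065: f=-0.357605 → w ← -0.274065 + 0.25·(-0.357605) = -0.363466
w(2.3) ≈ -0.3635

-0.3635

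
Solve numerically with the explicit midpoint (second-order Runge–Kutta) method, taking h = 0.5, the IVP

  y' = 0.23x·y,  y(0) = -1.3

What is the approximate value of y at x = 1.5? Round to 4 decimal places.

Midpoint: k1 = f(x_n, y_n); k2 = f(x_n + h/2, y_n + (h/2)·k1); y_{n+1} = y_n + h·k2.
x=0.000000, y=-1.300000:
  k1 = f(0.000000, -1.300000) = 0.000000
  k2 = f(0.250000, -1.300000) = -0.074750
  y ← -1.300000 + 0.5·(-0.074750) = -1.337375
x=0.500000, y=-1.337375:
  k1 = f(0.500000, -1.337375) = -0.153798
  k2 = f(0.750000, -1.375825) = -0.237330
  y ← -1.337375 + 0.5·(-0.237330) = -1.456040
x=1.000000, y=-1.456040:
  k1 = f(1.000000, -1.456040) = -0.334889
  k2 = f(1.250000, -1.539762) = -0.442682
  y ← -1.456040 + 0.5·(-0.442682) = -1.677381
y(1.5) ≈ -1.6774

-1.6774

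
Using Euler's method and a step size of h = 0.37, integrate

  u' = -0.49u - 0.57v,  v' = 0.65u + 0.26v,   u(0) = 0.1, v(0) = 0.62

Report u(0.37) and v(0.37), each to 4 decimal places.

-0.0489, 0.7037

Euler on (u,v): u_{n+1} = u_n + h·u', v_{n+1} = v_n + h·v'.
0.000000: (0.100000, 0.620000); f=(-0.402400, 0.226200) → (-0.048888, 0.703694)
(u(0.37), v(0.37)) ≈ (-0.0489, 0.7037)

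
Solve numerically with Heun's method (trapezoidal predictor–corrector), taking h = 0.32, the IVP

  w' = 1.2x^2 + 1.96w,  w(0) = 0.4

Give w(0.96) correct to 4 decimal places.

Heun: k1 = f(x_n, w_n); k2 = f(x_n + h, w_n + h·k1); w_{n+1} = w_n + (h/2)·(k1 + k2).
x=0.000000, w=0.400000:
  k1 = f(0.000000, 0.400000) = 0.784000
  k2 = f(0.320000, 0.650880) = 1.398605
  w ← 0.400000 + (0.32/2)·(0.784000 + 1.398605) = 0.749217
x=0.320000, w=0.749217:
  k1 = f(0.320000, 0.749217) = 1.591345
  k2 = f(0.640000, 1.258447) = 2.958076
  w ← 0.749217 + (0.32/2)·(1.591345 + 2.958076) = 1.477124
x=0.640000, w=1.477124:
  k1 = f(0.640000, 1.477124) = 3.386683
  k2 = f(0.960000, 2.560863) = 6.125211
  w ← 1.477124 + (0.32/2)·(3.386683 + 6.125211) = 2.999027
w(0.96) ≈ 2.9990

2.9990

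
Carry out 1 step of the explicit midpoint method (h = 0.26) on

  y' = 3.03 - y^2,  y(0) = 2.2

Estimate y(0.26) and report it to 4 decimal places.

Midpoint: k1 = f(t_n, y_n); k2 = f(t_n + h/2, y_n + (h/2)·k1); y_{n+1} = y_n + h·k2.
t=0.000000, y=2.200000:
  k1 = f(0.000000, 2.200000) = -1.810000
  k2 = f(0.130000, 1.964700) = -0.830046
  y ← 2.200000 + 0.26·(-0.830046) = 1.984188
y(0.26) ≈ 1.9842

1.9842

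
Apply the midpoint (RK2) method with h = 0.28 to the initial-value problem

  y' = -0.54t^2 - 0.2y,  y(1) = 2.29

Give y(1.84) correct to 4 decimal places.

Midpoint: k1 = f(t_n, y_n); k2 = f(t_n + h/2, y_n + (h/2)·k1); y_{n+1} = y_n + h·k2.
t=1.000000, y=2.290000:
  k1 = f(1.000000, 2.290000) = -0.998000
  k2 = f(1.140000, 2.150280) = -1.131840
  y ← 2.290000 + 0.28·(-1.131840) = 1.973085
t=1.280000, y=1.973085:
  k1 = f(1.280000, 1.973085) = -1.279353
  k2 = f(1.420000, 1.793975) = -1.447651
  y ← 1.973085 + 0.28·(-1.447651) = 1.567742
t=1.560000, y=1.567742:
  k1 = f(1.560000, 1.567742) = -1.627692
  k2 = f(1.700000, 1.339866) = -1.828573
  y ← 1.567742 + 0.28·(-1.828573) = 1.055742
y(1.84) ≈ 1.0557

1.0557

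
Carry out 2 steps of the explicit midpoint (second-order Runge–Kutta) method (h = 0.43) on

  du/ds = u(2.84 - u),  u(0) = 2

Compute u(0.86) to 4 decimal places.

2.6756

Midpoint: k1 = f(s_n, u_n); k2 = f(s_n + h/2, u_n + (h/2)·k1); u_{n+1} = u_n + h·k2.
s=0.000000, u=2.000000:
  k1 = f(0.000000, 2.000000) = 1.680000
  k2 = f(0.215000, 2.361200) = 1.130543
  u ← 2.000000 + 0.43·1.130543 = 2.486133
s=0.430000, u=2.486133:
  k1 = f(0.430000, 2.486133) = 0.879760
  k2 = f(0.645000, 2.675282) = 0.440668
  u ← 2.486133 + 0.43·0.440668 = 2.675621
u(0.86) ≈ 2.6756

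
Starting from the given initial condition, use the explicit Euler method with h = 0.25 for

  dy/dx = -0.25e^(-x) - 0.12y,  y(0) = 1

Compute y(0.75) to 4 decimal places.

0.7687

Euler: y_{n+1} = y_n + h·f(x_n, y_n).
x=0.000000, y=1.000000: f=-0.370000 → y ← 1.000000 + 0.25·(-0.370000) = 0.907500
x=0.250000, y=0.907500: f=-0.303600 → y ← 0.907500 + 0.25·(-0.303600) = 0.831600
x=0.500000, y=0.831600: f=-0.251425 → y ← 0.831600 + 0.25·(-0.251425) = 0.768744
y(0.75) ≈ 0.7687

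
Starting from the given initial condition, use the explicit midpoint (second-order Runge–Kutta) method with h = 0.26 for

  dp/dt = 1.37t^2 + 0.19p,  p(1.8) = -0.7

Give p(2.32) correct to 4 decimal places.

2.3970

Midpoint: k1 = f(t_n, p_n); k2 = f(t_n + h/2, p_n + (h/2)·k1); p_{n+1} = p_n + h·k2.
t=1.800000, p=-0.700000:
  k1 = f(1.800000, -0.700000) = 4.305800
  k2 = f(1.930000, -0.140246) = 5.076466
  p ← -0.700000 + 0.26·5.076466 = 0.619881
t=2.060000, p=0.619881:
  k1 = f(2.060000, 0.619881) = 5.931509
  k2 = f(2.190000, 1.390977) = 6.834943
  p ← 0.619881 + 0.26·6.834943 = 2.396966
p(2.32) ≈ 2.3970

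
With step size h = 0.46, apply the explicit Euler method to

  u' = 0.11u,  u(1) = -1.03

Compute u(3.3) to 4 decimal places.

-1.3183

Euler: u_{n+1} = u_n + h·f(s_n, u_n).
s=1.000000, u=-1.030000: f=-0.113300 → u ← -1.030000 + 0.46·(-0.113300) = -1.082118
s=1.460000, u=-1.082118: f=-0.119033 → u ← -1.082118 + 0.46·(-0.119033) = -1.136873
s=1.920000, u=-1.136873: f=-0.125056 → u ← -1.136873 + 0.46·(-0.125056) = -1.194399
s=2.380000, u=-1.194399: f=-0.131384 → u ← -1.194399 + 0.46·(-0.131384) = -1.254836
s=2.840000, u=-1.254836: f=-0.138032 → u ← -1.254836 + 0.46·(-0.138032) = -1.318330
u(3.3) ≈ -1.3183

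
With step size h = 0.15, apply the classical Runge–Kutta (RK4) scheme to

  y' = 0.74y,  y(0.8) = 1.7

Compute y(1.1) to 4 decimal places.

RK4: k1 = f(x_n, y_n); k2 = f(x_n + h/2, y_n + (h/2)·k1); k3 = f(x_n + h/2, y_n + (h/2)·k2); k4 = f(x_n + h, y_n + h·k3); y_{n+1} = y_n + (h/6)·(k1 + 2k2 + 2k3 + k4).
x=0.800000, y=1.700000:
  k1 = f(0.800000, 1.700000) = 1.258000
  k2 = f(0.875000, 1.794350) = 1.327819
  k3 = f(0.875000, 1.799586) = 1.331694
  k4 = f(0.950000, 1.899754) = 1.405818
  y ← 1.700000 + (0.15/6)·(k1 + 2k2 + 2k3 + k4) = 1.899571
x=0.950000, y=1.899571:
  k1 = f(0.950000, 1.899571) = 1.405683
  k2 = f(1.025000, 2.004997) = 1.483698
  k3 = f(1.025000, 2.010848) = 1.488028
  k4 = f(1.100000, 2.122775) = 1.570854
  y ← 1.899571 + (0.15/6)·(k1 + 2k2 + 2k3 + k4) = 2.122571
y(1.1) ≈ 2.1226

2.1226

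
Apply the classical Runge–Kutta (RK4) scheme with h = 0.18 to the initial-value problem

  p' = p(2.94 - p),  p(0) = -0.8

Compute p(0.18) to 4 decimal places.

-1.6735

RK4: k1 = f(t_n, p_n); k2 = f(t_n + h/2, p_n + (h/2)·k1); k3 = f(t_n + h/2, p_n + (h/2)·k2); k4 = f(t_n + h, p_n + h·k3); p_{n+1} = p_n + (h/6)·(k1 + 2k2 + 2k3 + k4).
t=0.000000, p=-0.800000:
  k1 = f(0.000000, -0.800000) = -2.992000
  k2 = f(0.090000, -1.069280) = -4.287043
  k3 = f(0.090000, -1.185834) = -4.892554
  k4 = f(0.180000, -1.680660) = -7.765756
  p ← -0.800000 + (0.18/6)·(k1 + 2k2 + 2k3 + k4) = -1.673508
p(0.18) ≈ -1.6735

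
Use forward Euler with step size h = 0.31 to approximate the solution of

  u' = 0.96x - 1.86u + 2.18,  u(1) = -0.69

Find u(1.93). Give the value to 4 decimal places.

1.7312

Euler: u_{n+1} = u_n + h·f(x_n, u_n).
x=1.000000, u=-0.690000: f=4.423400 → u ← -0.690000 + 0.31·4.423400 = 0.681254
x=1.310000, u=0.681254: f=2.170468 → u ← 0.681254 + 0.31·2.170468 = 1.354099
x=1.620000, u=1.354099: f=1.216576 → u ← 1.354099 + 0.31·1.216576 = 1.731237
u(1.93) ≈ 1.7312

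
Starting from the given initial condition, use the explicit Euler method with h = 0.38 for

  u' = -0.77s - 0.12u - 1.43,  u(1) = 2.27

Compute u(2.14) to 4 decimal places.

-0.7505

Euler: u_{n+1} = u_n + h·f(s_n, u_n).
s=1.000000, u=2.270000: f=-2.472400 → u ← 2.270000 + 0.38·(-2.472400) = 1.330488
s=1.380000, u=1.330488: f=-2.652259 → u ← 1.330488 + 0.38·(-2.652259) = 0.322630
s=1.760000, u=0.322630: f=-2.823916 → u ← 0.322630 + 0.38·(-2.823916) = -0.750458
u(2.14) ≈ -0.7505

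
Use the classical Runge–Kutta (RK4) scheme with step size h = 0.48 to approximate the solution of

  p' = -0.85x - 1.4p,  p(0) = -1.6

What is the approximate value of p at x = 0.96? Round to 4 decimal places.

RK4: k1 = f(x_n, p_n); k2 = f(x_n + h/2, p_n + (h/2)·k1); k3 = f(x_n + h/2, p_n + (h/2)·k2); k4 = f(x_n + h, p_n + h·k3); p_{n+1} = p_n + (h/6)·(k1 + 2k2 + 2k3 + k4).
x=0.000000, p=-1.600000:
  k1 = f(0.000000, -1.600000) = 2.240000
  k2 = f(0.240000, -1.062400) = 1.283360
  k3 = f(0.240000, -1.291994) = 1.604791
  k4 = f(0.480000, -0.829700) = 0.753580
  p ← -1.600000 + (0.48/6)·(k1 + 2k2 + 2k3 + k4) = -0.898409
x=0.480000, p=-0.898409:
  k1 = f(0.480000, -0.898409) = 0.849773
  k2 = f(0.720000, -0.694464) = 0.360249
  k3 = f(0.720000, -0.811950) = 0.524729
  k4 = f(0.960000, -0.646539) = 0.089155
  p ← -0.898409 + (0.48/6)·(k1 + 2k2 + 2k3 + k4) = -0.681699
p(0.96) ≈ -0.6817

-0.6817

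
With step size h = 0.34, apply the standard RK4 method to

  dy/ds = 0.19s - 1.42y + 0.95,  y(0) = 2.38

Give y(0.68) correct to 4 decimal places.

RK4: k1 = f(s_n, y_n); k2 = f(s_n + h/2, y_n + (h/2)·k1); k3 = f(s_n + h/2, y_n + (h/2)·k2); k4 = f(s_n + h, y_n + h·k3); y_{n+1} = y_n + (h/6)·(k1 + 2k2 + 2k3 + k4).
s=0.000000, y=2.380000:
  k1 = f(0.000000, 2.380000) = -2.429600
  k2 = f(0.170000, 1.966968) = -1.810795
  k3 = f(0.170000, 2.072165) = -1.960174
  k4 = f(0.340000, 1.713541) = -1.418628
  y ← 2.380000 + (0.34/6)·(k1 + 2k2 + 2k3 + k4) = 1.734557
s=0.340000, y=1.734557:
  k1 = f(0.340000, 1.734557) = -1.448471
  k2 = f(0.510000, 1.488317) = -1.066510
  k3 = f(0.510000, 1.553251) = -1.158716
  k4 = f(0.680000, 1.340594) = -0.824443
  y ← 1.734557 + (0.34/6)·(k1 + 2k2 + 2k3 + k4) = 1.353566
y(0.68) ≈ 1.3536

1.3536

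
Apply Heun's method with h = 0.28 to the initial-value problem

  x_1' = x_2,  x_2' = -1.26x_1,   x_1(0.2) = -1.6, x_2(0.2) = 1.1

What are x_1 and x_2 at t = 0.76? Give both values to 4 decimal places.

Heun on (x_1,x_2): k1 = f(t_n, state_n); k2 = f(t_n + h, state_n + h·k1); state_{n+1} = state_n + (h/2)·(k1 + k2).
0.200000: (-1.600000, 1.100000)
  k1 = (1.100000, 2.016000)
  predictor → (-1.292000, 1.664480)
  k2 = (1.664480, 1.627920)
  → (-1.212973, 1.610149)
0.480000: (-1.212973, 1.610149)
  k1 = (1.610149, 1.528346)
  predictor → (-0.762131, 2.038086)
  k2 = (2.038086, 0.960285)
  → (-0.702220, 1.958557)
(x_1(0.76), x_2(0.76)) ≈ (-0.7022, 1.9586)

-0.7022, 1.9586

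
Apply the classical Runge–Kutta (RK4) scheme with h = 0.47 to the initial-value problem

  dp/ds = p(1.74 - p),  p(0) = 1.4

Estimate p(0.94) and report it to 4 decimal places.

1.6609

RK4: k1 = f(s_n, p_n); k2 = f(s_n + h/2, p_n + (h/2)·k1); k3 = f(s_n + h/2, p_n + (h/2)·k2); k4 = f(s_n + h, p_n + h·k3); p_{n+1} = p_n + (h/6)·(k1 + 2k2 + 2k3 + k4).
s=0.000000, p=1.400000:
  k1 = f(0.000000, 1.400000) = 0.476000
  k2 = f(0.235000, 1.511860) = 0.344916
  k3 = f(0.235000, 1.481055) = 0.383512
  k4 = f(0.470000, 1.580250) = 0.252444
  p ← 1.400000 + (0.47/6)·(k1 + 2k2 + 2k3 + k4) = 1.571182
s=0.470000, p=1.571182:
  k1 = f(0.470000, 1.571182) = 0.265244
  k2 = f(0.705000, 1.633514) = 0.173946
  k3 = f(0.705000, 1.612059) = 0.206248
  k4 = f(0.940000, 1.668118) = 0.119907
  p ← 1.571182 + (0.47/6)·(k1 + 2k2 + 2k3 + k4) = 1.660916
p(0.94) ≈ 1.6609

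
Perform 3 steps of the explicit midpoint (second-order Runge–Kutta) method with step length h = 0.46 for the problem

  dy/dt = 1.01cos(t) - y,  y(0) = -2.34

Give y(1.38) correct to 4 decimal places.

Midpoint: k1 = f(t_n, y_n); k2 = f(t_n + h/2, y_n + (h/2)·k1); y_{n+1} = y_n + h·k2.
t=0.000000, y=-2.340000:
  k1 = f(0.000000, -2.340000) = 3.350000
  k2 = f(0.230000, -1.569500) = 2.552903
  y ← -2.340000 + 0.46·2.552903 = -1.165665
t=0.460000, y=-1.165665:
  k1 = f(0.460000, -1.165665) = 2.070678
  k2 = f(0.690000, -0.689409) = 1.468367
  y ← -1.165665 + 0.46·1.468367 = -0.490216
t=0.920000, y=-0.490216:
  k1 = f(0.920000, -0.490216) = 1.102094
  k2 = f(1.150000, -0.236734) = 0.649306
  y ← -0.490216 + 0.46·0.649306 = -0.191535
y(1.38) ≈ -0.1915

-0.1915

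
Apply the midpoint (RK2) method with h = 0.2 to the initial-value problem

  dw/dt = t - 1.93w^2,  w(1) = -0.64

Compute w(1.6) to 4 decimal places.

-0.1433

Midpoint: k1 = f(t_n, w_n); k2 = f(t_n + h/2, w_n + (h/2)·k1); w_{n+1} = w_n + h·k2.
t=1.000000, w=-0.640000:
  k1 = f(1.000000, -0.640000) = 0.209472
  k2 = f(1.100000, -0.619053) = 0.360373
  w ← -0.640000 + 0.2·0.360373 = -0.567925
t=1.200000, w=-0.567925:
  k1 = f(1.200000, -0.567925) = 0.577499
  k2 = f(1.300000, -0.510175) = 0.797662
  w ← -0.567925 + 0.2·0.797662 = -0.408393
t=1.400000, w=-0.408393:
  k1 = f(1.400000, -0.408393) = 1.078105
  k2 = f(1.500000, -0.300583) = 1.325625
  w ← -0.408393 + 0.2·1.325625 = -0.143268
w(1.6) ≈ -0.1433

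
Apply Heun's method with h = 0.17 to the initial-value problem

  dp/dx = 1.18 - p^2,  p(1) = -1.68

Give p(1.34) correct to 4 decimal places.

Heun: k1 = f(x_n, p_n); k2 = f(x_n + h, p_n + h·k1); p_{n+1} = p_n + (h/2)·(k1 + k2).
x=1.000000, p=-1.680000:
  k1 = f(1.000000, -1.680000) = -1.642400
  k2 = f(1.170000, -1.959208) = -2.658496
  p ← -1.680000 + (0.17/2)·(-1.642400 + (-2.658496)) = -2.045576
x=1.170000, p=-2.045576:
  k1 = f(1.170000, -2.045576) = -3.004382
  k2 = f(1.340000, -2.556321) = -5.354777
  p ← -2.045576 + (0.17/2)·(-3.004382 + (-5.354777)) = -2.756105
p(1.34) ≈ -2.7561

-2.7561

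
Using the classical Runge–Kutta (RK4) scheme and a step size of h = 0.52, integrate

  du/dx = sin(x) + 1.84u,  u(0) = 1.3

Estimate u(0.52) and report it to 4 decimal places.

RK4: k1 = f(x_n, u_n); k2 = f(x_n + h/2, u_n + (h/2)·k1); k3 = f(x_n + h/2, u_n + (h/2)·k2); k4 = f(x_n + h, u_n + h·k3); u_{n+1} = u_n + (h/6)·(k1 + 2k2 + 2k3 + k4).
x=0.000000, u=1.300000:
  k1 = f(0.000000, 1.300000) = 2.392000
  k2 = f(0.260000, 1.921920) = 3.793413
  k3 = f(0.260000, 2.286287) = 4.463849
  k4 = f(0.520000, 3.621202) = 7.159891
  u ← 1.300000 + (0.52/6)·(k1 + 2k2 + 2k3 + k4) = 3.559089
u(0.52) ≈ 3.5591

3.5591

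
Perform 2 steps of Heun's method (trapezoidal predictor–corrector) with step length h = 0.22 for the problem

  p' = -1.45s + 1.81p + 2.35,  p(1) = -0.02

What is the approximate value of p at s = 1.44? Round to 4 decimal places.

0.3735

Heun: k1 = f(s_n, p_n); k2 = f(s_n + h, p_n + h·k1); p_{n+1} = p_n + (h/2)·(k1 + k2).
s=1.000000, p=-0.020000:
  k1 = f(1.000000, -0.020000) = 0.863800
  k2 = f(1.220000, 0.170036) = 0.888765
  p ← -0.020000 + (0.22/2)·(0.863800 + 0.888765) = 0.172782
s=1.220000, p=0.172782:
  k1 = f(1.220000, 0.172782) = 0.893736
  k2 = f(1.440000, 0.369404) = 0.930621
  p ← 0.172782 + (0.22/2)·(0.893736 + 0.930621) = 0.373461
p(1.44) ≈ 0.3735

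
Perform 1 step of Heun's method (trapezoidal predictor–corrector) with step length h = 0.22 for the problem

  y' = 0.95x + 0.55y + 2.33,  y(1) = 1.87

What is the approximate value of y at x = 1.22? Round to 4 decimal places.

Heun: k1 = f(x_n, y_n); k2 = f(x_n + h, y_n + h·k1); y_{n+1} = y_n + (h/2)·(k1 + k2).
x=1.000000, y=1.870000:
  k1 = f(1.000000, 1.870000) = 4.308500
  k2 = f(1.220000, 2.817870) = 5.038829
  y ← 1.870000 + (0.22/2)·(4.308500 + 5.038829) = 2.898206
y(1.22) ≈ 2.8982

2.8982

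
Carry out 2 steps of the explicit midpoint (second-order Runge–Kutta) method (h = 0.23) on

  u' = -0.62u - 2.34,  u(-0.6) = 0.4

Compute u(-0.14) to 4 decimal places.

Midpoint: k1 = f(t_n, u_n); k2 = f(t_n + h/2, u_n + (h/2)·k1); u_{n+1} = u_n + h·k2.
t=-0.600000, u=0.400000:
  k1 = f(-0.600000, 0.400000) = -2.588000
  k2 = f(-0.485000, 0.102380) = -2.403476
  u ← 0.400000 + 0.23·(-2.403476) = -0.152799
t=-0.370000, u=-0.152799:
  k1 = f(-0.370000, -0.152799) = -2.245264
  k2 = f(-0.255000, -0.411005) = -2.085177
  u ← -0.152799 + 0.23·(-2.085177) = -0.632390
u(-0.14) ≈ -0.6324

-0.6324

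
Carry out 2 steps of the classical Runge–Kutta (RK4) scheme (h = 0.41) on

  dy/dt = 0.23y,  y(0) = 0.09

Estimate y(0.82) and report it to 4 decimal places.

RK4: k1 = f(t_n, y_n); k2 = f(t_n + h/2, y_n + (h/2)·k1); k3 = f(t_n + h/2, y_n + (h/2)·k2); k4 = f(t_n + h, y_n + h·k3); y_{n+1} = y_n + (h/6)·(k1 + 2k2 + 2k3 + k4).
t=0.000000, y=0.090000:
  k1 = f(0.000000, 0.090000) = 0.020700
  k2 = f(0.205000, 0.094243) = 0.021676
  k3 = f(0.205000, 0.094444) = 0.021722
  k4 = f(0.410000, 0.098906) = 0.022748
  y ← 0.090000 + (0.41/6)·(k1 + 2k2 + 2k3 + k4) = 0.098900
t=0.410000, y=0.098900:
  k1 = f(0.410000, 0.098900) = 0.022747
  k2 = f(0.615000, 0.103563) = 0.023820
  k3 = f(0.615000, 0.103783) = 0.023870
  k4 = f(0.820000, 0.108687) = 0.024998
  y ← 0.098900 + (0.41/6)·(k1 + 2k2 + 2k3 + k4) = 0.108680
y(0.82) ≈ 0.1087

0.1087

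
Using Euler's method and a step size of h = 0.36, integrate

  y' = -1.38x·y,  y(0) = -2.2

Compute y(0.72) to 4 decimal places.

-1.8065

Euler: y_{n+1} = y_n + h·f(x_n, y_n).
x=0.000000, y=-2.200000: f=0.000000 → y ← -2.200000 + 0.36·0.000000 = -2.200000
x=0.360000, y=-2.200000: f=1.092960 → y ← -2.200000 + 0.36·1.092960 = -1.806534
y(0.72) ≈ -1.8065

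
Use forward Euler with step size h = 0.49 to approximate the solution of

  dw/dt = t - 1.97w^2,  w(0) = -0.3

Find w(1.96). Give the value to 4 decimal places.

0.8163

Euler: w_{n+1} = w_n + h·f(t_n, w_n).
t=0.000000, w=-0.300000: f=-0.177300 → w ← -0.300000 + 0.49·(-0.177300) = -0.386877
t=0.490000, w=-0.386877: f=0.195143 → w ← -0.386877 + 0.49·0.195143 = -0.291257
t=0.980000, w=-0.291257: f=0.812883 → w ← -0.291257 + 0.49·0.812883 = 0.107056
t=1.470000, w=0.107056: f=1.447422 → w ← 0.107056 + 0.49·1.447422 = 0.816293
w(1.96) ≈ 0.8163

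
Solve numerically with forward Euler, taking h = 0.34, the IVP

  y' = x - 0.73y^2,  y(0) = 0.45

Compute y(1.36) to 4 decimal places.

Euler: y_{n+1} = y_n + h·f(x_n, y_n).
x=0.000000, y=0.450000: f=-0.147825 → y ← 0.450000 + 0.34·(-0.147825) = 0.399740
x=0.340000, y=0.399740: f=0.223352 → y ← 0.399740 + 0.34·0.223352 = 0.475679
x=0.680000, y=0.475679: f=0.514822 → y ← 0.475679 + 0.34·0.514822 = 0.650719
x=1.020000, y=0.650719: f=0.710892 → y ← 0.650719 + 0.34·0.710892 = 0.892422
y(1.36) ≈ 0.8924

0.8924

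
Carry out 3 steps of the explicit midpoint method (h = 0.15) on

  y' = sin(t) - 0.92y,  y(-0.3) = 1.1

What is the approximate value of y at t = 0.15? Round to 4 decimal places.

0.7079

Midpoint: k1 = f(t_n, y_n); k2 = f(t_n + h/2, y_n + (h/2)·k1); y_{n+1} = y_n + h·k2.
t=-0.300000, y=1.100000:
  k1 = f(-0.300000, 1.100000) = -1.307520
  k2 = f(-0.225000, 1.001936) = -1.144887
  y ← 1.100000 + 0.15·(-1.144887) = 0.928267
t=-0.150000, y=0.928267:
  k1 = f(-0.150000, 0.928267) = -1.003444
  k2 = f(-0.075000, 0.853009) = -0.859698
  y ← 0.928267 + 0.15·(-0.859698) = 0.799312
t=0.000000, y=0.799312:
  k1 = f(0.000000, 0.799312) = -0.735367
  k2 = f(0.075000, 0.744160) = -0.609697
  y ← 0.799312 + 0.15·(-0.609697) = 0.707858
y(0.15) ≈ 0.7079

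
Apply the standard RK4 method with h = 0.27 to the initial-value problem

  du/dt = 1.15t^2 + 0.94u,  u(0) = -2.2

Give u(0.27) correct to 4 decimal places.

-2.8275

RK4: k1 = f(t_n, u_n); k2 = f(t_n + h/2, u_n + (h/2)·k1); k3 = f(t_n + h/2, u_n + (h/2)·k2); k4 = f(t_n + h, u_n + h·k3); u_{n+1} = u_n + (h/6)·(k1 + 2k2 + 2k3 + k4).
t=0.000000, u=-2.200000:
  k1 = f(0.000000, -2.200000) = -2.068000
  k2 = f(0.135000, -2.479180) = -2.309470
  k3 = f(0.135000, -2.511779) = -2.340113
  k4 = f(0.270000, -2.831831) = -2.578086
  u ← -2.200000 + (0.27/6)·(k1 + 2k2 + 2k3 + k4) = -2.827536
u(0.27) ≈ -2.8275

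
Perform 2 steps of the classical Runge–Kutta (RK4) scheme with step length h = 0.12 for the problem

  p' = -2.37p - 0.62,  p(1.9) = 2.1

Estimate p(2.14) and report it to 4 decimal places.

1.0756

RK4: k1 = f(s_n, p_n); k2 = f(s_n + h/2, p_n + (h/2)·k1); k3 = f(s_n + h/2, p_n + (h/2)·k2); k4 = f(s_n + h, p_n + h·k3); p_{n+1} = p_n + (h/6)·(k1 + 2k2 + 2k3 + k4).
s=1.900000, p=2.100000:
  k1 = f(1.900000, 2.100000) = -5.597000
  k2 = f(1.960000, 1.764180) = -4.801107
  k3 = f(1.960000, 1.811934) = -4.914283
  k4 = f(2.020000, 1.510286) = -4.199378
  p ← 2.100000 + (0.12/6)·(k1 + 2k2 + 2k3 + k4) = 1.515457
s=2.020000, p=1.515457:
  k1 = f(2.020000, 1.515457) = -4.211633
  k2 = f(2.080000, 1.262759) = -3.612739
  k3 = f(2.080000, 1.298693) = -3.697901
  k4 = f(2.140000, 1.071709) = -3.159950
  p ← 1.515457 + (0.12/6)·(k1 + 2k2 + 2k3 + k4) = 1.075600
p(2.14) ≈ 1.0756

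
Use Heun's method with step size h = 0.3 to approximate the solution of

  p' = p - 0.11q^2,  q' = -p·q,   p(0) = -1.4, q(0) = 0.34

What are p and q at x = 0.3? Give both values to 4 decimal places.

Heun on (p,q): k1 = f(x_n, state_n); k2 = f(x_n + h, state_n + h·k1); state_{n+1} = state_n + (h/2)·(k1 + k2).
0.000000: (-1.400000, 0.340000)
  k1 = (-1.412716, 0.476000)
  predictor → (-1.823815, 0.482800)
  k2 = (-1.849455, 0.880538)
  → (-1.889326, 0.543481)
(p(0.3), q(0.3)) ≈ (-1.8893, 0.5435)

-1.8893, 0.5435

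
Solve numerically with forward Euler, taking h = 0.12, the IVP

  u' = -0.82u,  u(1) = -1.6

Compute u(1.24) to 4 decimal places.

-1.3006

Euler: u_{n+1} = u_n + h·f(x_n, u_n).
x=1.000000, u=-1.600000: f=1.312000 → u ← -1.600000 + 0.12·1.312000 = -1.442560
x=1.120000, u=-1.442560: f=1.182899 → u ← -1.442560 + 0.12·1.182899 = -1.300612
u(1.24) ≈ -1.3006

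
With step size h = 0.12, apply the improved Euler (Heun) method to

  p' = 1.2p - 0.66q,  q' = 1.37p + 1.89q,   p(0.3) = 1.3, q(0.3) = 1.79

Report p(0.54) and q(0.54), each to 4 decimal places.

1.2868, 3.3528

Heun on (p,q): k1 = f(s_n, state_n); k2 = f(s_n + h, state_n + h·k1); state_{n+1} = state_n + (h/2)·(k1 + k2).
0.300000: (1.300000, 1.790000)
  k1 = (0.378600, 5.164100)
  predictor → (1.345432, 2.409692)
  k2 = (0.024122, 6.397560)
  → (1.324163, 2.483700)
0.420000: (1.324163, 2.483700)
  k1 = (-0.050246, 6.508296)
  predictor → (1.318134, 3.264695)
  k2 = (-0.572938, 7.976117)
  → (1.286772, 3.352764)
(p(0.54), q(0.54)) ≈ (1.2868, 3.3528)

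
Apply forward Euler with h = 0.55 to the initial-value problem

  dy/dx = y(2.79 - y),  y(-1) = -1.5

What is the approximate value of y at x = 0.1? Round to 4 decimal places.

Euler: y_{n+1} = y_n + h·f(x_n, y_n).
x=-1.000000, y=-1.500000: f=-6.435000 → y ← -1.500000 + 0.55·(-6.435000) = -5.039250
x=-0.450000, y=-5.039250: f=-39.453548 → y ← -5.039250 + 0.55·(-39.453548) = -26.738701
y(0.1) ≈ -26.7387

-26.7387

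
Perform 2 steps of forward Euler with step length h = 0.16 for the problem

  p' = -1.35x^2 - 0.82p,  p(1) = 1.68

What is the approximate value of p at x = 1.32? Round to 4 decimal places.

0.7898

Euler: p_{n+1} = p_n + h·f(x_n, p_n).
x=1.000000, p=1.680000: f=-2.727600 → p ← 1.680000 + 0.16·(-2.727600) = 1.243584
x=1.160000, p=1.243584: f=-2.836299 → p ← 1.243584 + 0.16·(-2.836299) = 0.789776
p(1.32) ≈ 0.7898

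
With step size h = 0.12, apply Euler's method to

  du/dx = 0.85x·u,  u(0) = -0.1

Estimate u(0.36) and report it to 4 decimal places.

-0.1037

Euler: u_{n+1} = u_n + h·f(x_n, u_n).
x=0.000000, u=-0.100000: f=0.000000 → u ← -0.100000 + 0.12·0.000000 = -0.100000
x=0.120000, u=-0.100000: f=-0.010200 → u ← -0.100000 + 0.12·(-0.010200) = -0.101224
x=0.240000, u=-0.101224: f=-0.020650 → u ← -0.101224 + 0.12·(-0.020650) = -0.103702
u(0.36) ≈ -0.1037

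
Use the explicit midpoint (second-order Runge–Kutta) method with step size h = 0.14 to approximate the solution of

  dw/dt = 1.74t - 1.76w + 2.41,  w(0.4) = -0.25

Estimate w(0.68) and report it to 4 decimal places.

Midpoint: k1 = f(t_n, w_n); k2 = f(t_n + h/2, w_n + (h/2)·k1); w_{n+1} = w_n + h·k2.
t=0.400000, w=-0.250000:
  k1 = f(0.400000, -0.250000) = 3.546000
  k2 = f(0.470000, -0.001780) = 3.230933
  w ← -0.250000 + 0.14·3.230933 = 0.202331
t=0.540000, w=0.202331:
  k1 = f(0.540000, 0.202331) = 2.993498
  k2 = f(0.610000, 0.411875) = 2.746499
  w ← 0.202331 + 0.14·2.746499 = 0.586840
w(0.68) ≈ 0.5868

0.5868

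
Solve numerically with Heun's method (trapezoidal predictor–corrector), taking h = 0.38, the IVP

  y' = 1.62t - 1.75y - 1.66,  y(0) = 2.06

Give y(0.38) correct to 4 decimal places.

Heun: k1 = f(t_n, y_n); k2 = f(t_n + h, y_n + h·k1); y_{n+1} = y_n + (h/2)·(k1 + k2).
t=0.000000, y=2.060000:
  k1 = f(0.000000, 2.060000) = -5.265000
  k2 = f(0.380000, 0.059300) = -1.148175
  y ← 2.060000 + (0.38/2)·(-5.265000 + (-1.148175)) = 0.841497
y(0.38) ≈ 0.8415

0.8415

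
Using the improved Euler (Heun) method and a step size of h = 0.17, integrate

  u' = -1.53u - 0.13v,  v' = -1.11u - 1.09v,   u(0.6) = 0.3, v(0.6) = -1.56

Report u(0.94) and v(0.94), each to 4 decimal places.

Heun on (u,v): k1 = f(s_n, state_n); k2 = f(s_n + h, state_n + h·k1); state_{n+1} = state_n + (h/2)·(k1 + k2).
0.600000: (0.300000, -1.560000)
  k1 = (-0.256200, 1.367400)
  predictor → (0.256446, -1.327542)
  k2 = (-0.219782, 1.162366)
  → (0.259542, -1.344970)
0.770000: (0.259542, -1.344970)
  k1 = (-0.222252, 1.177926)
  predictor → (0.221759, -1.144722)
  k2 = (-0.190477, 1.001595)
  → (0.224460, -1.159711)
(u(0.94), v(0.94)) ≈ (0.2245, -1.1597)

0.2245, -1.1597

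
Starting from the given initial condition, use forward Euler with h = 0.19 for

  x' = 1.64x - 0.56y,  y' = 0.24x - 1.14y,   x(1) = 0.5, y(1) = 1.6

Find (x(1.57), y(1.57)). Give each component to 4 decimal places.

Euler on (x,y): x_{n+1} = x_n + h·x', y_{n+1} = y_n + h·y'.
1.000000: (0.500000, 1.600000); f=(-0.076000, -1.704000) → (0.485560, 1.276240)
1.190000: (0.485560, 1.276240); f=(0.081624, -1.338379) → (0.501069, 1.021948)
1.380000: (0.501069, 1.021948); f=(0.249462, -1.044764) → (0.548466, 0.823443)
(x(1.57), y(1.57)) ≈ (0.5485, 0.8234)

0.5485, 0.8234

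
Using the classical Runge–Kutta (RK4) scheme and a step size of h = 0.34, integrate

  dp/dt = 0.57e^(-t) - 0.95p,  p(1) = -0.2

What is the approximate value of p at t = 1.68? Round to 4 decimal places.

RK4: k1 = f(t_n, p_n); k2 = f(t_n + h/2, p_n + (h/2)·k1); k3 = f(t_n + h/2, p_n + (h/2)·k2); k4 = f(t_n + h, p_n + h·k3); p_{n+1} = p_n + (h/6)·(k1 + 2k2 + 2k3 + k4).
t=1.000000, p=-0.200000:
  k1 = f(1.000000, -0.200000) = 0.399691
  k2 = f(1.170000, -0.132052) = 0.302359
  k3 = f(1.170000, -0.148599) = 0.318078
  k4 = f(1.340000, -0.091853) = 0.236513
  p ← -0.200000 + (0.34/6)·(k1 + 2k2 + 2k3 + k4) = -0.093632
t=1.340000, p=-0.093632:
  k1 = f(1.340000, -0.093632) = 0.238203
  k2 = f(1.510000, -0.053138) = 0.176400
  k3 = f(1.510000, -0.063644) = 0.186381
  k4 = f(1.680000, -0.030263) = 0.134983
  p ← -0.093632 + (0.34/6)·(k1 + 2k2 + 2k3 + k4) = -0.031370
p(1.68) ≈ -0.0314

-0.0314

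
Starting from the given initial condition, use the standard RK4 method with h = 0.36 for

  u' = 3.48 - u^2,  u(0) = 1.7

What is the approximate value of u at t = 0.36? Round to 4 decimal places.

1.8165

RK4: k1 = f(t_n, u_n); k2 = f(t_n + h/2, u_n + (h/2)·k1); k3 = f(t_n + h/2, u_n + (h/2)·k2); k4 = f(t_n + h, u_n + h·k3); u_{n+1} = u_n + (h/6)·(k1 + 2k2 + 2k3 + k4).
t=0.000000, u=1.700000:
  k1 = f(0.000000, 1.700000) = 0.590000
  k2 = f(0.180000, 1.806200) = 0.217642
  k3 = f(0.180000, 1.739175) = 0.455269
  k4 = f(0.360000, 1.863897) = 0.005889
  u ← 1.700000 + (0.36/6)·(k1 + 2k2 + 2k3 + k4) = 1.816503
u(0.36) ≈ 1.8165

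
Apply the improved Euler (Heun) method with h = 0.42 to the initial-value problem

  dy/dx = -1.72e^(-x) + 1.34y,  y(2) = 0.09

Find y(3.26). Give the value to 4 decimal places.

-0.0321

Heun: k1 = f(x_n, y_n); k2 = f(x_n + h, y_n + h·k1); y_{n+1} = y_n + (h/2)·(k1 + k2).
x=2.000000, y=0.090000:
  k1 = f(2.000000, 0.090000) = -0.112177
  k2 = f(2.420000, 0.042886) = -0.095478
  y ← 0.090000 + (0.42/2)·(-0.112177 + (-0.095478)) = 0.046392
x=2.420000, y=0.046392:
  k1 = f(2.420000, 0.046392) = -0.090779
  k2 = f(2.840000, 0.008265) = -0.089417
  y ← 0.046392 + (0.42/2)·(-0.090779 + (-0.089417)) = 0.008551
x=2.840000, y=0.008551:
  k1 = f(2.840000, 0.008551) = -0.089033
  k2 = f(3.260000, -0.028843) = -0.104677
  y ← 0.008551 + (0.42/2)·(-0.089033 + (-0.104677)) = -0.032128
y(3.26) ≈ -0.0321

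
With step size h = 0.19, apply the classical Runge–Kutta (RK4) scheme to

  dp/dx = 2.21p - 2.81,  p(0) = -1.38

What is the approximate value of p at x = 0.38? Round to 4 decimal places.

-4.8682

RK4: k1 = f(x_n, p_n); k2 = f(x_n + h/2, p_n + (h/2)·k1); k3 = f(x_n + h/2, p_n + (h/2)·k2); k4 = f(x_n + h, p_n + h·k3); p_{n+1} = p_n + (h/6)·(k1 + 2k2 + 2k3 + k4).
x=0.000000, p=-1.380000:
  k1 = f(0.000000, -1.380000) = -5.859800
  k2 = f(0.095000, -1.936681) = -7.090065
  k3 = f(0.095000, -2.053556) = -7.348359
  k4 = f(0.190000, -2.776188) = -8.945376
  p ← -1.380000 + (0.19/6)·(k1 + 2k2 + 2k3 + k4) = -2.763264
x=0.190000, p=-2.763264:
  k1 = f(0.190000, -2.763264) = -8.916814
  k2 = f(0.285000, -3.610361) = -10.788899
  k3 = f(0.285000, -3.788209) = -11.181943
  k4 = f(0.380000, -4.887833) = -13.612112
  p ← -2.763264 + (0.19/6)·(k1 + 2k2 + 2k3 + k4) = -4.868167
p(0.38) ≈ -4.8682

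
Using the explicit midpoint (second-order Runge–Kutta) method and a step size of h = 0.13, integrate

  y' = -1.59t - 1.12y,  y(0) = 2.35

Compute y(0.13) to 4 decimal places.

2.0193

Midpoint: k1 = f(t_n, y_n); k2 = f(t_n + h/2, y_n + (h/2)·k1); y_{n+1} = y_n + h·k2.
t=0.000000, y=2.350000:
  k1 = f(0.000000, 2.350000) = -2.632000
  k2 = f(0.065000, 2.178920) = -2.543740
  y ← 2.350000 + 0.13·(-2.543740) = 2.019314
y(0.13) ≈ 2.0193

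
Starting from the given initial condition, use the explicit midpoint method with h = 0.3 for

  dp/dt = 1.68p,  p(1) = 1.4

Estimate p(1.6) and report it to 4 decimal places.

Midpoint: k1 = f(t_n, p_n); k2 = f(t_n + h/2, p_n + (h/2)·k1); p_{n+1} = p_n + h·k2.
t=1.000000, p=1.400000:
  k1 = f(1.000000, 1.400000) = 2.352000
  k2 = f(1.150000, 1.752800) = 2.944704
  p ← 1.400000 + 0.3·2.944704 = 2.283411
t=1.300000, p=2.283411:
  k1 = f(1.300000, 2.283411) = 3.836131
  k2 = f(1.450000, 2.858831) = 4.802836
  p ← 2.283411 + 0.3·4.802836 = 3.724262
p(1.6) ≈ 3.7243

3.7243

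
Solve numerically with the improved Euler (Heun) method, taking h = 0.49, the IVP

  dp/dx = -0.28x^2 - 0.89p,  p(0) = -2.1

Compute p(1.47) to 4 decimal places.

-0.8431

Heun: k1 = f(x_n, p_n); k2 = f(x_n + h, p_n + h·k1); p_{n+1} = p_n + (h/2)·(k1 + k2).
x=0.000000, p=-2.100000:
  k1 = f(0.000000, -2.100000) = 1.869000
  k2 = f(0.490000, -1.184190) = 0.986701
  p ← -2.100000 + (0.49/2)·(1.869000 + 0.986701) = -1.400353
x=0.490000, p=-1.400353:
  k1 = f(0.490000, -1.400353) = 1.179086
  k2 = f(0.980000, -0.822601) = 0.463203
  p ← -1.400353 + (0.49/2)·(1.179086 + 0.463203) = -0.997992
x=0.980000, p=-0.997992:
  k1 = f(0.980000, -0.997992) = 0.619301
  k2 = f(1.470000, -0.694535) = 0.013084
  p ← -0.997992 + (0.49/2)·(0.619301 + 0.013084) = -0.843058
p(1.47) ≈ -0.8431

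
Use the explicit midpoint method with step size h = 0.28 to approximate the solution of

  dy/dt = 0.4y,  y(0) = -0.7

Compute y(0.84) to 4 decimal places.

Midpoint: k1 = f(t_n, y_n); k2 = f(t_n + h/2, y_n + (h/2)·k1); y_{n+1} = y_n + h·k2.
t=0.000000, y=-0.700000:
  k1 = f(0.000000, -0.700000) = -0.280000
  k2 = f(0.140000, -0.739200) = -0.295680
  y ← -0.700000 + 0.28·(-0.295680) = -0.782790
t=0.280000, y=-0.782790:
  k1 = f(0.280000, -0.782790) = -0.313116
  k2 = f(0.420000, -0.826627) = -0.330651
  y ← -0.782790 + 0.28·(-0.330651) = -0.875373
t=0.560000, y=-0.875373:
  k1 = f(0.560000, -0.875373) = -0.350149
  k2 = f(0.700000, -0.924393) = -0.369757
  y ← -0.875373 + 0.28·(-0.369757) = -0.978905
y(0.84) ≈ -0.9789

-0.9789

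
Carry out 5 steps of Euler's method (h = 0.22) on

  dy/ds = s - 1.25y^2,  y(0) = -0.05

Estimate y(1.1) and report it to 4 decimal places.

Euler: y_{n+1} = y_n + h·f(s_n, y_n).
s=0.000000, y=-0.050000: f=-0.003125 → y ← -0.050000 + 0.22·(-0.003125) = -0.050688
s=0.220000, y=-0.050688: f=0.216788 → y ← -0.050688 + 0.22·0.216788 = -0.002994
s=0.440000, y=-0.002994: f=0.439989 → y ← -0.002994 + 0.22·0.439989 = 0.093803
s=0.660000, y=0.093803: f=0.649001 → y ← 0.093803 + 0.22·0.649001 = 0.236584
s=0.880000, y=0.236584: f=0.810035 → y ← 0.236584 + 0.22·0.810035 = 0.414791
y(1.1) ≈ 0.4148

0.4148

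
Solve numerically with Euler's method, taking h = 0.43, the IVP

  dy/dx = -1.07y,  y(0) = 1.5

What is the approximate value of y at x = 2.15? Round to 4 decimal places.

Euler: y_{n+1} = y_n + h·f(x_n, y_n).
x=0.000000, y=1.500000: f=-1.605000 → y ← 1.500000 + 0.43·(-1.605000) = 0.809850
x=0.430000, y=0.809850: f=-0.866540 → y ← 0.809850 + 0.43·(-0.866540) = 0.437238
x=0.860000, y=0.437238: f=-0.467845 → y ← 0.437238 + 0.43·(-0.467845) = 0.236065
x=1.290000, y=0.236065: f=-0.252589 → y ← 0.236065 + 0.43·(-0.252589) = 0.127451
x=1.720000, y=0.127451: f=-0.136373 → y ← 0.127451 + 0.43·(-0.136373) = 0.068811
y(2.15) ≈ 0.0688

0.0688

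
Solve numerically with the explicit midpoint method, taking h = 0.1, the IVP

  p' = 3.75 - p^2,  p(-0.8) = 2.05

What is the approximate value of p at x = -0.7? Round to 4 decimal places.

2.0140

Midpoint: k1 = f(x_n, p_n); k2 = f(x_n + h/2, p_n + (h/2)·k1); p_{n+1} = p_n + h·k2.
x=-0.800000, p=2.050000:
  k1 = f(-0.800000, 2.050000) = -0.452500
  k2 = f(-0.750000, 2.027375) = -0.360249
  p ← 2.050000 + 0.1·(-0.360249) = 2.013975
p(-0.7) ≈ 2.0140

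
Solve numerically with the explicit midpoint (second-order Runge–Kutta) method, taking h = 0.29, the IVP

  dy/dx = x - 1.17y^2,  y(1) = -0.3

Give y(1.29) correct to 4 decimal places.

0.0222

Midpoint: k1 = f(x_n, y_n); k2 = f(x_n + h/2, y_n + (h/2)·k1); y_{n+1} = y_n + h·k2.
x=1.000000, y=-0.300000:
  k1 = f(1.000000, -0.300000) = 0.894700
  k2 = f(1.145000, -0.170268) = 1.111080
  y ← -0.300000 + 0.29·1.111080 = 0.022213
y(1.29) ≈ 0.0222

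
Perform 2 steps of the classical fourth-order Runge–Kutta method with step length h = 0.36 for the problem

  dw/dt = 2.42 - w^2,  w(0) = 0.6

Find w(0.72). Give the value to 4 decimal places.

1.4114

RK4: k1 = f(t_n, w_n); k2 = f(t_n + h/2, w_n + (h/2)·k1); k3 = f(t_n + h/2, w_n + (h/2)·k2); k4 = f(t_n + h, w_n + h·k3); w_{n+1} = w_n + (h/6)·(k1 + 2k2 + 2k3 + k4).
t=0.000000, w=0.600000:
  k1 = f(0.000000, 0.600000) = 2.060000
  k2 = f(0.180000, 0.970800) = 1.477547
  k3 = f(0.180000, 0.865959) = 1.670116
  k4 = f(0.360000, 1.201242) = 0.977018
  w ← 0.600000 + (0.36/6)·(k1 + 2k2 + 2k3 + k4) = 1.159941
t=0.360000, w=1.159941:
  k1 = f(0.360000, 1.159941) = 1.074538
  k2 = f(0.540000, 1.353357) = 0.588424
  k3 = f(0.540000, 1.265857) = 0.817606
  k4 = f(0.720000, 1.454279) = 0.305073
  w ← 1.159941 + (0.36/6)·(k1 + 2k2 + 2k3 + k4) = 1.411441
w(0.72) ≈ 1.4114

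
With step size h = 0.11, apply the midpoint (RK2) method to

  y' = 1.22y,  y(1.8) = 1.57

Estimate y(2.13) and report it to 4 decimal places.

Midpoint: k1 = f(x_n, y_n); k2 = f(x_n + h/2, y_n + (h/2)·k1); y_{n+1} = y_n + h·k2.
x=1.800000, y=1.570000:
  k1 = f(1.800000, 1.570000) = 1.915400
  k2 = f(1.855000, 1.675347) = 2.043923
  y ← 1.570000 + 0.11·2.043923 = 1.794832
x=1.910000, y=1.794832:
  k1 = f(1.910000, 1.794832) = 2.189695
  k2 = f(1.965000, 1.915265) = 2.336623
  y ← 1.794832 + 0.11·2.336623 = 2.051860
x=2.020000, y=2.051860:
  k1 = f(2.020000, 2.051860) = 2.503269
  k2 = f(2.075000, 2.189540) = 2.671239
  y ← 2.051860 + 0.11·2.671239 = 2.345696
y(2.13) ≈ 2.3457

2.3457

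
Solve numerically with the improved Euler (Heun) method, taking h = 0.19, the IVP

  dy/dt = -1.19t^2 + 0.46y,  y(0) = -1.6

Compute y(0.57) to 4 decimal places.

Heun: k1 = f(t_n, y_n); k2 = f(t_n + h, y_n + h·k1); y_{n+1} = y_n + (h/2)·(k1 + k2).
t=0.000000, y=-1.600000:
  k1 = f(0.000000, -1.600000) = -0.736000
  k2 = f(0.190000, -1.739840) = -0.843285
  y ← -1.600000 + (0.19/2)·(-0.736000 + (-0.843285)) = -1.750032
t=0.190000, y=-1.750032:
  k1 = f(0.190000, -1.750032) = -0.847974
  k2 = f(0.380000, -1.911147) = -1.050964
  y ← -1.750032 + (0.19/2)·(-0.847974 + (-1.050964)) = -1.930431
t=0.380000, y=-1.930431:
  k1 = f(0.380000, -1.930431) = -1.059834
  k2 = f(0.570000, -2.131800) = -1.367259
  y ← -1.930431 + (0.19/2)·(-1.059834 + (-1.367259)) = -2.161005
y(0.57) ≈ -2.1610

-2.1610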